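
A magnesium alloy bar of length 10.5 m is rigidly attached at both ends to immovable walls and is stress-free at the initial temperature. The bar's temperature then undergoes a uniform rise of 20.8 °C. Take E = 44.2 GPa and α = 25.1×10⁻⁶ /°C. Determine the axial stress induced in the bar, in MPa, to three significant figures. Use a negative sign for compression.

-23.1 MPa

Free thermal expansion αLΔT = 25.1e-6 · 10500 · 20.8 = 5.482 mm.
The walls impose strain ε = −(5.482)/10500 = -5.2208e-04; σ = Eε = 44200 · -5.2208e-04 = -23.08 MPa.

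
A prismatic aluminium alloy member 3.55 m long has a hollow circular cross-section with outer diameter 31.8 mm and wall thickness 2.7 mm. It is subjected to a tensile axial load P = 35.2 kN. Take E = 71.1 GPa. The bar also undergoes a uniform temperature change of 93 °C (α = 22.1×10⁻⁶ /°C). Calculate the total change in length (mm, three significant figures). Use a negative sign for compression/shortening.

A = 246.8 mm².
δ_mech = NL/(AE) = 35200·3550/(246.8·71100) = 7.12 mm.
δ_thermal = αLΔT = 22.1e-6·3550·93 = 7.296 mm.
δ = δ_mech + δ_thermal = 14.42 mm.

14.4 mm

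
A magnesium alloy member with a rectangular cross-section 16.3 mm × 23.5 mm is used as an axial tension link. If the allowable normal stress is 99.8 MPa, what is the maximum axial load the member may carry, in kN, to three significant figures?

A = 383.1 mm².
P_max = σ_allow · A = 99.8 · 383.1 = 38230 N = 38.23 kN.

38.2 kN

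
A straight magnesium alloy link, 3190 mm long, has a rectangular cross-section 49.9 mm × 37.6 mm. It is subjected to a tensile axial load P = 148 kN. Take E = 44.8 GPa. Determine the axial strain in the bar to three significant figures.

A = 1876 mm².
σ = N/A = 78.88 MPa; ε = σ/E = 78.88/44800 = 1.761e-03.

0.00176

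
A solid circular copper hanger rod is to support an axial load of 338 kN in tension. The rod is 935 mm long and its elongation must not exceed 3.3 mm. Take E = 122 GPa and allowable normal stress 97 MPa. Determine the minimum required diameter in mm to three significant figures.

66.6 mm

Required area A ≥ P/σ_allow = 338000/97 = 3485 mm².
For a solid circular section, d ≥ √(4A/π) = 66.61 mm.
Elongation limit: A ≥ PL/(Eδ_allow) = 338000·935/(122000·3.3) = 785 mm² ⇒ d ≥ 31.61 mm.
The stress limit governs.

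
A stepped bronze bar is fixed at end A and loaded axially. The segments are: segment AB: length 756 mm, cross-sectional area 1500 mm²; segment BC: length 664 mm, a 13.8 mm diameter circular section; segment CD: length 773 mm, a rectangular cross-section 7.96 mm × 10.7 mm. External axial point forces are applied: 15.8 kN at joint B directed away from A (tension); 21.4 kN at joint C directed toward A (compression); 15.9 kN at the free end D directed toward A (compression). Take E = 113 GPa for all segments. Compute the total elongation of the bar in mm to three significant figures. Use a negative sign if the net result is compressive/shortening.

Internal axial forces (sectioning from the free end, tension +): N_CD = -15.9 kN, N_BC = -37.3 kN, N_AB = -21.5 kN.
A_BC = 149.6 mm².
A_CD = 85.17 mm².
δ_AB = -21500·756/(1500·113000) = -0.09589 mm
δ_BC = -37300·664/(149.6·113000) = -1.465 mm
δ_CD = -15900·773/(85.17·113000) = -1.277 mm
δ = Σδ_i = -2.838 mm.

-2.84 mm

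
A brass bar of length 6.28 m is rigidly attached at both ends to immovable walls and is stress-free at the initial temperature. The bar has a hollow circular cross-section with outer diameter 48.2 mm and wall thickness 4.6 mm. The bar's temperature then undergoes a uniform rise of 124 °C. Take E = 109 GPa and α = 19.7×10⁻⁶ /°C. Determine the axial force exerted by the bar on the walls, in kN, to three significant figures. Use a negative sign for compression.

-168 kN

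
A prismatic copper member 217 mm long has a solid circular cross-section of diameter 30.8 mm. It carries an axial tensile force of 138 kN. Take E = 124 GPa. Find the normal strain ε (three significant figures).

0.00149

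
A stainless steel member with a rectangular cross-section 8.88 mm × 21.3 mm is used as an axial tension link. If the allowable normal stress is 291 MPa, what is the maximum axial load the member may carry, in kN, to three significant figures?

55.0 kN

A = 189.1 mm².
P_max = σ_allow · A = 291 · 189.1 = 55040 N = 55.04 kN.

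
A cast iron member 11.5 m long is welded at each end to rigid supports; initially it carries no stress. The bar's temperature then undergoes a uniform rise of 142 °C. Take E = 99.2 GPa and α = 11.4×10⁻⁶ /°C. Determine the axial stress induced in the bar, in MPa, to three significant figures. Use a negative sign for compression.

-161 MPa

Free thermal expansion αLΔT = 11.4e-6 · 11500 · 142 = 18.62 mm.
The walls impose strain ε = −(18.62)/11500 = -1.6188e-03; σ = Eε = 99200 · -1.6188e-03 = -160.6 MPa.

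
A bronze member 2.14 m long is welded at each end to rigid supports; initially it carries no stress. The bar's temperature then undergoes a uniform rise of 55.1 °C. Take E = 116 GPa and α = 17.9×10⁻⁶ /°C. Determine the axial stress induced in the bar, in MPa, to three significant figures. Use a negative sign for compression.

Free thermal expansion αLΔT = 17.9e-6 · 2140 · 55.1 = 2.111 mm.
The walls impose strain ε = −(2.111)/2140 = -9.8629e-04; σ = Eε = 116000 · -9.8629e-04 = -114.4 MPa.

-114 MPa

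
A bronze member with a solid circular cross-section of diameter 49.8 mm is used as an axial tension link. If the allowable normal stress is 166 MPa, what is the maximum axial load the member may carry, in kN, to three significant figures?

A = 1948 mm².
P_max = σ_allow · A = 166 · 1948 = 323300 N = 323.3 kN.

323 kN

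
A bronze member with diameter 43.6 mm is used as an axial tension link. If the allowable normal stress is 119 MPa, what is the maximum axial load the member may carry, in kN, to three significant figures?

A = 1493 mm².
P_max = σ_allow · A = 119 · 1493 = 177700 N = 177.7 kN.

178 kN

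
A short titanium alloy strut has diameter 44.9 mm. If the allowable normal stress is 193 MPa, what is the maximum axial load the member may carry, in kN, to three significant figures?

A = 1583 mm².
P_max = σ_allow · A = 193 · 1583 = 305600 N = 305.6 kN.

306 kN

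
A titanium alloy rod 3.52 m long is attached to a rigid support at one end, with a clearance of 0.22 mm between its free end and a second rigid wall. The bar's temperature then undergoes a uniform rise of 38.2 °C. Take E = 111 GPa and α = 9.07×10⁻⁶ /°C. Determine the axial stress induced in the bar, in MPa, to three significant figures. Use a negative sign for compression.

Free thermal expansion αLΔT = 9.07e-6 · 3520 · 38.2 = 1.22 mm.
The walls engage after the gap closes; constrained expansion = 1.22 − 0.22 = 0.9996 mm.
The walls impose strain ε = −(0.9996)/3520 = -2.8397e-04; σ = Eε = 111000 · -2.8397e-04 = -31.52 MPa.

-31.5 MPa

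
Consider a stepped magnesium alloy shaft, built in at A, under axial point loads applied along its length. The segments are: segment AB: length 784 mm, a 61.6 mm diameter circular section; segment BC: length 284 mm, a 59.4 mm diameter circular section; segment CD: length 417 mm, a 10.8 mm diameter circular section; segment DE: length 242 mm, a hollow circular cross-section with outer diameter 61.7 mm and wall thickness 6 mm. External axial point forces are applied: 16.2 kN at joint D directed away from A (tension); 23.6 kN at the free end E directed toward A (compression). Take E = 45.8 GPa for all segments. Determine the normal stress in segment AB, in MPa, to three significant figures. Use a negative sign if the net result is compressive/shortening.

-2.48 MPa

Internal axial forces (sectioning from the free end, tension +): N_DE = -23.6 kN, N_CD = -7.4 kN, N_BC = -7.4 kN, N_AB = -7.4 kN.
A_AB = 2980 mm².
σ_AB = N_AB/A_AB = -7400/2980 = -2.483 MPa.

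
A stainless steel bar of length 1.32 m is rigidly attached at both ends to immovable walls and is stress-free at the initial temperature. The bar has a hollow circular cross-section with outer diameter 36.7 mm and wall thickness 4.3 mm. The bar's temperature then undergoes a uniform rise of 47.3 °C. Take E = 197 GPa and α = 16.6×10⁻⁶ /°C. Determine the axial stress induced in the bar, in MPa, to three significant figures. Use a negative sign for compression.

-155 MPa

Free thermal expansion αLΔT = 16.6e-6 · 1320 · 47.3 = 1.036 mm.
The walls impose strain ε = −(1.036)/1320 = -7.8518e-04; σ = Eε = 197000 · -7.8518e-04 = -154.7 MPa.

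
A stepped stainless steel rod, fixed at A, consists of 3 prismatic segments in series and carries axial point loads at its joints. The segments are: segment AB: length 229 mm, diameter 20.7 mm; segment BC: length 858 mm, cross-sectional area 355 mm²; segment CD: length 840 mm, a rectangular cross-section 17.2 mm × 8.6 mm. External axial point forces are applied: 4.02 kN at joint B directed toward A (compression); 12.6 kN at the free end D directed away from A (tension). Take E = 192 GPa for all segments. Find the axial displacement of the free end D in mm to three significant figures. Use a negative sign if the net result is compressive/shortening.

Internal axial forces (sectioning from the free end, tension +): N_CD = 12.6 kN, N_BC = 12.6 kN, N_AB = 8.58 kN.
A_AB = 336.5 mm².
A_CD = 147.9 mm².
δ_AB = 8580·229/(336.5·192000) = 0.03041 mm
δ_BC = 12600·858/(355·192000) = 0.1586 mm
δ_CD = 12600·840/(147.9·192000) = 0.3727 mm
δ = Σδ_i = 0.5617 mm.

0.562 mm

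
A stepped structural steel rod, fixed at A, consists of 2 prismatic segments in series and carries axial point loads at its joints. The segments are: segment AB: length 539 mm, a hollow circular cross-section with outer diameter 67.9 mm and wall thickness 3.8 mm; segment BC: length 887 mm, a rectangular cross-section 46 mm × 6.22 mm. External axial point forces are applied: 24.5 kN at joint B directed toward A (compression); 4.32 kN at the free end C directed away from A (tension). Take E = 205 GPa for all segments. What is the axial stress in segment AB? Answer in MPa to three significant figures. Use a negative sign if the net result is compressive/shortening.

Internal axial forces (sectioning from the free end, tension +): N_BC = 4.32 kN, N_AB = -20.18 kN.
A_AB = 765.2 mm².
σ_AB = N_AB/A_AB = -20180/765.2 = -26.37 MPa.

-26.4 MPa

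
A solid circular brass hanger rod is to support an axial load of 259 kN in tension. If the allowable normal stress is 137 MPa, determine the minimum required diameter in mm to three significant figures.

Required area A ≥ P/σ_allow = 259000/137 = 1891 mm².
For a solid circular section, d ≥ √(4A/π) = 49.06 mm.

49.1 mm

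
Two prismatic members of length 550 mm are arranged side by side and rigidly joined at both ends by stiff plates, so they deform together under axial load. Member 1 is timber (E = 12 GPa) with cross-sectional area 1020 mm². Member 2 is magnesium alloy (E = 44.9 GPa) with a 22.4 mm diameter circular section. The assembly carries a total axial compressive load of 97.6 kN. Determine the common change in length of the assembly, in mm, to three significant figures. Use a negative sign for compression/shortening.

A_2 = 394.1 mm².
Equal strain + equilibrium ⇒ each member carries load in proportion to AE: A₁E₁ = 12240000 N, A₂E₂ = 17690000 N, ΣAE = 29930000 N.
δ = PL/ΣAE = -97600·550/29930000 = -1.793 mm.

-1.79 mm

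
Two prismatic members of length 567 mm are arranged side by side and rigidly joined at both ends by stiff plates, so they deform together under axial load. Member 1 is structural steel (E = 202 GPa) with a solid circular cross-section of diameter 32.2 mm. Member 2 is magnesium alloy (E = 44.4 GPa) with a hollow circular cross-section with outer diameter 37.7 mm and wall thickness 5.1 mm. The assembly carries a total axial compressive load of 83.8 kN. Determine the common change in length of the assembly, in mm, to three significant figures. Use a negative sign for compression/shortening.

A_1 = 814.3 mm².
A_2 = 522.3 mm².
Equal strain + equilibrium ⇒ each member carries load in proportion to AE: A₁E₁ = 164500000 N, A₂E₂ = 23190000 N, ΣAE = 187700000 N.
δ = PL/ΣAE = -83800·567/187700000 = -0.2532 mm.

-0.253 mm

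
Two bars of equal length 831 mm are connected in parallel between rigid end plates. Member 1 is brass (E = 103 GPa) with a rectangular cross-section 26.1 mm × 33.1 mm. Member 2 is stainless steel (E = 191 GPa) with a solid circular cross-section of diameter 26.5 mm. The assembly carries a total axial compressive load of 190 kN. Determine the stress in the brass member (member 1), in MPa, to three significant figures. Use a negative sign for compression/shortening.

A_1 = 863.9 mm².
A_2 = 551.5 mm².
Equal strain + equilibrium ⇒ each member carries load in proportion to AE: A₁E₁ = 88980000 N, A₂E₂ = 105300000 N, ΣAE = 194300000 N.
σ₁ = P·E₁/ΣAE = -190000·103000/194300000 = -100.7 MPa.

-101 MPa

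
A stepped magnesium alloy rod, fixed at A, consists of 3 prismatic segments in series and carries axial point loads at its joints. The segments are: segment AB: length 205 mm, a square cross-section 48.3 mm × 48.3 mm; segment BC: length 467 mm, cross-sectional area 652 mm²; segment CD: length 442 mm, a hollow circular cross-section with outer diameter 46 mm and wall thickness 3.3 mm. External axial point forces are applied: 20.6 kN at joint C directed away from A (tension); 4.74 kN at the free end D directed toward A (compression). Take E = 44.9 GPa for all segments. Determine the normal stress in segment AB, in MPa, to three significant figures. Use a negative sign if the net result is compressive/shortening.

6.80 MPa

Internal axial forces (sectioning from the free end, tension +): N_CD = -4.74 kN, N_BC = 15.86 kN, N_AB = 15.86 kN.
A_AB = 2333 mm².
σ_AB = N_AB/A_AB = 15860/2333 = 6.798 MPa.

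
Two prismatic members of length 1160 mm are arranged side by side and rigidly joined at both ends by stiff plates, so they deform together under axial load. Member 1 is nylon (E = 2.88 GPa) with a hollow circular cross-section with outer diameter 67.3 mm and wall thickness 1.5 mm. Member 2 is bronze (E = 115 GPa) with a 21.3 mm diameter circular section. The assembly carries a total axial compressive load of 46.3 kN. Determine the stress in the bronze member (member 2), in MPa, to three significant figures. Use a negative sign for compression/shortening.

-127 MPa

A_1 = 310.1 mm².
A_2 = 356.3 mm².
Equal strain + equilibrium ⇒ each member carries load in proportion to AE: A₁E₁ = 893000 N, A₂E₂ = 40980000 N, ΣAE = 41870000 N.
σ₂ = P·E₂/ΣAE = -46300·115000/41870000 = -127.2 MPa.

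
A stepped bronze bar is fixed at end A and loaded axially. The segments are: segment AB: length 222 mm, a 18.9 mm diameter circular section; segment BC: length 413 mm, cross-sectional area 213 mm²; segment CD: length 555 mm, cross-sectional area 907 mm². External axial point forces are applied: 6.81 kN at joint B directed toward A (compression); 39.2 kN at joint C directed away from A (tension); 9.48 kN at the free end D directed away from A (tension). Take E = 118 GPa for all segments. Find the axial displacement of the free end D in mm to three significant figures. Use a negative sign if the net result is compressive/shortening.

Internal axial forces (sectioning from the free end, tension +): N_CD = 9.48 kN, N_BC = 48.68 kN, N_AB = 41.87 kN.
A_AB = 280.6 mm².
δ_AB = 41870·222/(280.6·118000) = 0.2808 mm
δ_BC = 48680·413/(213·118000) = 0.7999 mm
δ_CD = 9480·555/(907·118000) = 0.04916 mm
δ = Σδ_i = 1.13 mm.

1.13 mm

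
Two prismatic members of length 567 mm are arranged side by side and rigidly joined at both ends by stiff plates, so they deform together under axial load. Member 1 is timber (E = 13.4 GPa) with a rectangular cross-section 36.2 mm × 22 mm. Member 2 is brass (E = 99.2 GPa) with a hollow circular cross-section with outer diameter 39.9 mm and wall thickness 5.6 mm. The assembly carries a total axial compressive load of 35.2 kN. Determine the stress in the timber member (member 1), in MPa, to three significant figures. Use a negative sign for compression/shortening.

-6.69 MPa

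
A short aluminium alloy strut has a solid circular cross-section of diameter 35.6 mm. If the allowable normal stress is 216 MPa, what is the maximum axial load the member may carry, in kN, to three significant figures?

215 kN

A = 995.4 mm².
P_max = σ_allow · A = 216 · 995.4 = 215000 N = 215 kN.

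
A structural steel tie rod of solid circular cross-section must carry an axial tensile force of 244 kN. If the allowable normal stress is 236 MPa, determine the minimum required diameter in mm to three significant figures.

Required area A ≥ P/σ_allow = 244000/236 = 1034 mm².
For a solid circular section, d ≥ √(4A/π) = 36.28 mm.

36.3 mm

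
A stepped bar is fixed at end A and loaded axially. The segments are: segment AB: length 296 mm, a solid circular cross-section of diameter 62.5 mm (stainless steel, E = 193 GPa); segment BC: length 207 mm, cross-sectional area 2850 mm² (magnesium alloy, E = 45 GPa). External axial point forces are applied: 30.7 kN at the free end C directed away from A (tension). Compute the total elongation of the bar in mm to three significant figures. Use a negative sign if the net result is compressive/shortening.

Internal axial forces (sectioning from the free end, tension +): N_BC = 30.7 kN, N_AB = 30.7 kN.
A_AB = 3068 mm².
δ_AB = 30700·296/(3068·193000) = 0.01535 mm
δ_BC = 30700·207/(2850·45000) = 0.04955 mm
δ = Σδ_i = 0.0649 mm.

0.0649 mm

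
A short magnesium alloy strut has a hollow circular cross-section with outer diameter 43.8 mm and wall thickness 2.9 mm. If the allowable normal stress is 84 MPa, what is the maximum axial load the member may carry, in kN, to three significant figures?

A = 372.6 mm².
P_max = σ_allow · A = 84 · 372.6 = 31300 N = 31.3 kN.

31.3 kN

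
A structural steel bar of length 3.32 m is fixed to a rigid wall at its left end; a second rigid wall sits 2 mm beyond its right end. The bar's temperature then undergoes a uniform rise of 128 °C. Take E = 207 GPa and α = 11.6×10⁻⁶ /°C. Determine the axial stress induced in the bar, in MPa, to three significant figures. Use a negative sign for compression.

Free thermal expansion αLΔT = 11.6e-6 · 3320 · 128 = 4.93 mm.
The walls engage after the gap closes; constrained expansion = 4.93 − 2 = 2.93 mm.
The walls impose strain ε = −(2.93)/3320 = -8.8239e-04; σ = Eε = 207000 · -8.8239e-04 = -182.7 MPa.

-183 MPa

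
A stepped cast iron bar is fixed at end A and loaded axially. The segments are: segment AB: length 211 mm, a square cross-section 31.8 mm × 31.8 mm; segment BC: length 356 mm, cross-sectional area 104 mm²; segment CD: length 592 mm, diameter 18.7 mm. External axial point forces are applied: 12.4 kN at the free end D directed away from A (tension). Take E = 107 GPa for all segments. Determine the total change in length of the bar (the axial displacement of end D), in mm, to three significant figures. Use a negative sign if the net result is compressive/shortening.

Internal axial forces (sectioning from the free end, tension +): N_CD = 12.4 kN, N_BC = 12.4 kN, N_AB = 12.4 kN.
A_AB = 1011 mm².
A_CD = 274.6 mm².
δ_AB = 12400·211/(1011·107000) = 0.02418 mm
δ_BC = 12400·356/(104·107000) = 0.3967 mm
δ_CD = 12400·592/(274.6·107000) = 0.2498 mm
δ = Σδ_i = 0.6707 mm.

0.671 mm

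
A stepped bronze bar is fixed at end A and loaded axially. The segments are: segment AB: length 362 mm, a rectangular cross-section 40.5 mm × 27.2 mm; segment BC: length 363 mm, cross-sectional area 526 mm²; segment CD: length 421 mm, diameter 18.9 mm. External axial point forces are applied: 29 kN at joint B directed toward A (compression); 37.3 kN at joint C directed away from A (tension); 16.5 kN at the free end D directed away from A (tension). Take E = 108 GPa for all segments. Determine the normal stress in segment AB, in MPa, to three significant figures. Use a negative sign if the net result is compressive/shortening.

22.5 MPa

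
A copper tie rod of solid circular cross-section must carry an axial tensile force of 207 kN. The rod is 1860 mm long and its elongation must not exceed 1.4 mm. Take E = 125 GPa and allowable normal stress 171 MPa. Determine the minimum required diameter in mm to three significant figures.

52.9 mm

Required area A ≥ P/σ_allow = 207000/171 = 1211 mm².
For a solid circular section, d ≥ √(4A/π) = 39.26 mm.
Elongation limit: A ≥ PL/(Eδ_allow) = 207000·1860/(125000·1.4) = 2200 mm² ⇒ d ≥ 52.93 mm.
The elongation limit governs.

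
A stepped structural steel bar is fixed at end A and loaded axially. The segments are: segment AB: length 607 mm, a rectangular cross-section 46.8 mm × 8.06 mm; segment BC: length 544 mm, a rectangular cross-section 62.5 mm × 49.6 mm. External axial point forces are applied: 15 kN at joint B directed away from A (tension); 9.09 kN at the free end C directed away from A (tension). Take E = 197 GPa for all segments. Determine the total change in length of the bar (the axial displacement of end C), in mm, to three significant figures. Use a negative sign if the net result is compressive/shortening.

Internal axial forces (sectioning from the free end, tension +): N_BC = 9.09 kN, N_AB = 24.09 kN.
A_AB = 377.2 mm².
A_BC = 3100 mm².
δ_AB = 24090·607/(377.2·197000) = 0.1968 mm
δ_BC = 9090·544/(3100·197000) = 0.008097 mm
δ = Σδ_i = 0.2049 mm.

0.205 mm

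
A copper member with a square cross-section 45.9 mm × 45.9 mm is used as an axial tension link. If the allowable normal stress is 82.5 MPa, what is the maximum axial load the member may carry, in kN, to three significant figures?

A = 2107 mm².
P_max = σ_allow · A = 82.5 · 2107 = 173800 N = 173.8 kN.

174 kN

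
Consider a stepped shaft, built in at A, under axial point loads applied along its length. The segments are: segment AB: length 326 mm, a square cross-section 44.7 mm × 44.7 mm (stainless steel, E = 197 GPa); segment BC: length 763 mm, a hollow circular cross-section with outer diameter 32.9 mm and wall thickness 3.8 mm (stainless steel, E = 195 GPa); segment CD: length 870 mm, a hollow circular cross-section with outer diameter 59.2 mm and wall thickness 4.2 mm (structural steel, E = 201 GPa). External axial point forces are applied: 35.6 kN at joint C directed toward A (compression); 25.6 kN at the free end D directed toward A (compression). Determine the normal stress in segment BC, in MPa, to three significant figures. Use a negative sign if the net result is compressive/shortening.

-176 MPa

Internal axial forces (sectioning from the free end, tension +): N_CD = -25.6 kN, N_BC = -61.2 kN, N_AB = -61.2 kN.
A_BC = 347.4 mm².
σ_BC = N_BC/A_BC = -61200/347.4 = -176.2 MPa.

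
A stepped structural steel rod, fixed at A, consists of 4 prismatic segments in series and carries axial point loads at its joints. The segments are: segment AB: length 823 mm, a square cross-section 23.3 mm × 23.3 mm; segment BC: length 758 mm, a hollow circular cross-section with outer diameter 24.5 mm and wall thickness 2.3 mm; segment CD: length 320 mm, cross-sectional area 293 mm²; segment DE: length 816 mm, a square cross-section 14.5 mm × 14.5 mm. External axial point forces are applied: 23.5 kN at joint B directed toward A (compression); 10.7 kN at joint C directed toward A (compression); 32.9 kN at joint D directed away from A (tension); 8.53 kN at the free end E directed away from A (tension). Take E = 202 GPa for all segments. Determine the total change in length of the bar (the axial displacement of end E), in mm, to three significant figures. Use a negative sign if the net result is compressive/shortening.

Internal axial forces (sectioning from the free end, tension +): N_DE = 8.53 kN, N_CD = 41.43 kN, N_BC = 30.73 kN, N_AB = 7.23 kN.
A_AB = 542.9 mm².
A_BC = 160.4 mm².
A_DE = 210.2 mm².
δ_AB = 7230·823/(542.9·202000) = 0.05426 mm
δ_BC = 30730·758/(160.4·202000) = 0.7189 mm
δ_CD = 41430·320/(293·202000) = 0.224 mm
δ_DE = 8530·816/(210.2·202000) = 0.1639 mm
δ = Σδ_i = 1.161 mm.

1.16 mm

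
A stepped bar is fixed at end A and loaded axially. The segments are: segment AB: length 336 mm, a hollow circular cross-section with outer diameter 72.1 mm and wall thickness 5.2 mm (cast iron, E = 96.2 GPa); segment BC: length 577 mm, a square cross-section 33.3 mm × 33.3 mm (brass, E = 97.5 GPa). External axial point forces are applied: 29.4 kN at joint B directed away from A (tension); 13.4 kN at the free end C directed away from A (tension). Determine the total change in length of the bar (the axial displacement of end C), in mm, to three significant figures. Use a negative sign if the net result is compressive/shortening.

0.208 mm

Internal axial forces (sectioning from the free end, tension +): N_BC = 13.4 kN, N_AB = 42.8 kN.
A_AB = 1093 mm².
A_BC = 1109 mm².
δ_AB = 42800·336/(1093·96200) = 0.1368 mm
δ_BC = 13400·577/(1109·97500) = 0.07151 mm
δ = Σδ_i = 0.2083 mm.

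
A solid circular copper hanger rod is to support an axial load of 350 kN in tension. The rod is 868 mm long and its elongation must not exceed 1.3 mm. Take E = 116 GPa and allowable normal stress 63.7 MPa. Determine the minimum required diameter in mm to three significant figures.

Required area A ≥ P/σ_allow = 350000/63.7 = 5495 mm².
For a solid circular section, d ≥ √(4A/π) = 83.64 mm.
Elongation limit: A ≥ PL/(Eδ_allow) = 350000·868/(116000·1.3) = 2015 mm² ⇒ d ≥ 50.65 mm.
The stress limit governs.

83.6 mm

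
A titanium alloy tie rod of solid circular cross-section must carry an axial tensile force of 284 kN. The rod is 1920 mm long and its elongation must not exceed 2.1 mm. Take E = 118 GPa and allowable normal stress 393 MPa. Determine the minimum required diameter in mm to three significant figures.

52.9 mm

Required area A ≥ P/σ_allow = 284000/393 = 722.6 mm².
For a solid circular section, d ≥ √(4A/π) = 30.33 mm.
Elongation limit: A ≥ PL/(Eδ_allow) = 284000·1920/(118000·2.1) = 2200 mm² ⇒ d ≥ 52.93 mm.
The elongation limit governs.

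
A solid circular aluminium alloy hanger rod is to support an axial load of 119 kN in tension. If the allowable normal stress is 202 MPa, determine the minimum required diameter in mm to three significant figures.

Required area A ≥ P/σ_allow = 119000/202 = 589.1 mm².
For a solid circular section, d ≥ √(4A/π) = 27.39 mm.

27.4 mm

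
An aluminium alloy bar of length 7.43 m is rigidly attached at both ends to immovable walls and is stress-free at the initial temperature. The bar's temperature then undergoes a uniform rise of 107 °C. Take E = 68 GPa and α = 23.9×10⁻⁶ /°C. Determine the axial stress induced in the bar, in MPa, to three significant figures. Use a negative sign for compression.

Free thermal expansion αLΔT = 23.9e-6 · 7430 · 107 = 19 mm.
The walls impose strain ε = −(19)/7430 = -2.5573e-03; σ = Eε = 68000 · -2.5573e-03 = -173.9 MPa.

-174 MPa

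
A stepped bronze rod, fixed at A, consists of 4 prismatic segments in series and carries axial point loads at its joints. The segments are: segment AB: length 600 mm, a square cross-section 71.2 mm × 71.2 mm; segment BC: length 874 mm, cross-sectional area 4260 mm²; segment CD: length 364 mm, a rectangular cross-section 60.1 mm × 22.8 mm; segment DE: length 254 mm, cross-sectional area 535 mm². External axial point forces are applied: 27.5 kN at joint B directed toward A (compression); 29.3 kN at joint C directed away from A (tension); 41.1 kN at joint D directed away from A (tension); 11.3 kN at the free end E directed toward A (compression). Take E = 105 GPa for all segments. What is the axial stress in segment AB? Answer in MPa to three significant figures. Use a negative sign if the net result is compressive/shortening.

6.23 MPa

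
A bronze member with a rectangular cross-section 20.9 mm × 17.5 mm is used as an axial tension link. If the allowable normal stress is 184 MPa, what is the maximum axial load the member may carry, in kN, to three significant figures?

67.3 kN

A = 365.8 mm².
P_max = σ_allow · A = 184 · 365.8 = 67300 N = 67.3 kN.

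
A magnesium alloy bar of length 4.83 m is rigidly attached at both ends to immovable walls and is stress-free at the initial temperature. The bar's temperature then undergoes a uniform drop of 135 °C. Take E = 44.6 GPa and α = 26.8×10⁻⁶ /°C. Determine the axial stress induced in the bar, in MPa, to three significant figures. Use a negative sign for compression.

Free thermal expansion αLΔT = 26.8e-6 · 4830 · -135 = -17.47 mm.
The walls impose strain ε = −(-17.47)/4830 = 3.6180e-03; σ = Eε = 44600 · 3.6180e-03 = 161.4 MPa.

161 MPa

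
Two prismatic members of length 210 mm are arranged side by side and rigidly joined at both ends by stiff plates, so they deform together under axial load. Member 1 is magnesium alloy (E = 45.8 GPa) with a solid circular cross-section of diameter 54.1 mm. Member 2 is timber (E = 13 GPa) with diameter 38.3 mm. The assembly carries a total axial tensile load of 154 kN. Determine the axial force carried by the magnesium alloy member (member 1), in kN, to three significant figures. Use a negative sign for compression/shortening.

A_1 = 2299 mm².
A_2 = 1152 mm².
Equal strain + equilibrium ⇒ each member carries load in proportion to AE: A₁E₁ = 105300000 N, A₂E₂ = 14980000 N, ΣAE = 120300000 N.
F₁ = P·A₁E₁/ΣAE = 154000·105300000/120300000 = 134800 N.

135 kN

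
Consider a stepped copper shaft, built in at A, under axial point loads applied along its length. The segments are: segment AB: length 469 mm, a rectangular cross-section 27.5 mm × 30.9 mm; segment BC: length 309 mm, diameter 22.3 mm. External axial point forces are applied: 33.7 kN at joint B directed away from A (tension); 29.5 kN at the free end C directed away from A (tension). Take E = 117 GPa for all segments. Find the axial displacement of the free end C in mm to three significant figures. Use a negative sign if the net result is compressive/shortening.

0.498 mm

Internal axial forces (sectioning from the free end, tension +): N_BC = 29.5 kN, N_AB = 63.2 kN.
A_AB = 849.8 mm².
A_BC = 390.6 mm².
δ_AB = 63200·469/(849.8·117000) = 0.2981 mm
δ_BC = 29500·309/(390.6·117000) = 0.1995 mm
δ = Σδ_i = 0.4976 mm.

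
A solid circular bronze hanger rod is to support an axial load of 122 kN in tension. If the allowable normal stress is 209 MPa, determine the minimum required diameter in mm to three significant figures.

Required area A ≥ P/σ_allow = 122000/209 = 583.7 mm².
For a solid circular section, d ≥ √(4A/π) = 27.26 mm.

27.3 mm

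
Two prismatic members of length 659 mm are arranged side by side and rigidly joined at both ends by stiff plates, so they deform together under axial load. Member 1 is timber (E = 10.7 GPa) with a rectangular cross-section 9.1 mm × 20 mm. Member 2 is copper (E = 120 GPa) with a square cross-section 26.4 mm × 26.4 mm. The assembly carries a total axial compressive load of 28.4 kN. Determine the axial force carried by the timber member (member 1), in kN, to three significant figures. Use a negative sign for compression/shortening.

A_1 = 182 mm².
A_2 = 697 mm².
Equal strain + equilibrium ⇒ each member carries load in proportion to AE: A₁E₁ = 1947000 N, A₂E₂ = 83640000 N, ΣAE = 85580000 N.
F₁ = P·A₁E₁/ΣAE = -28400·1947000/85580000 = -646.2 N.

-0.646 kN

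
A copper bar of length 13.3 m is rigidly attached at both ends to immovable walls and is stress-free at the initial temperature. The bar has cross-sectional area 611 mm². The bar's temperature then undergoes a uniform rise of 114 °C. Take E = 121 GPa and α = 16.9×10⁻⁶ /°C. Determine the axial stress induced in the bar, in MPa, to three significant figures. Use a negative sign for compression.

Free thermal expansion αLΔT = 16.9e-6 · 13300 · 114 = 25.62 mm.
The walls impose strain ε = −(25.62)/13300 = -1.9266e-03; σ = Eε = 121000 · -1.9266e-03 = -233.1 MPa.

-233 MPa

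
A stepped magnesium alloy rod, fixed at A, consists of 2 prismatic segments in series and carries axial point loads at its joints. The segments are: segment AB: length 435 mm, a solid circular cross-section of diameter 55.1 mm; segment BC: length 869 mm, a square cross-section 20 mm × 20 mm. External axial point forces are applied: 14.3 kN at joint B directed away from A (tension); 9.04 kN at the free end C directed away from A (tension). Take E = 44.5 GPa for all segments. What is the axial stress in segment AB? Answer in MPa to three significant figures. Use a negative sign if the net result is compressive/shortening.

9.79 MPa

Internal axial forces (sectioning from the free end, tension +): N_BC = 9.04 kN, N_AB = 23.34 kN.
A_AB = 2384 mm².
σ_AB = N_AB/A_AB = 23340/2384 = 9.788 MPa.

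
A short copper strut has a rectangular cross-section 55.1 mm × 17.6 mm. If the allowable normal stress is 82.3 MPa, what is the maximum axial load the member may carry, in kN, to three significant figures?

79.8 kN

A = 969.8 mm².
P_max = σ_allow · A = 82.3 · 969.8 = 79810 N = 79.81 kN.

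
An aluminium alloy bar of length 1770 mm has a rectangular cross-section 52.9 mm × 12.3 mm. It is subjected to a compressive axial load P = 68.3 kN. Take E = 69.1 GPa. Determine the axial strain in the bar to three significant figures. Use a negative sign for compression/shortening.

-0.00152

A = 650.7 mm².
σ = N/A = -105 MPa; ε = σ/E = -105/69100 = -1.519e-03.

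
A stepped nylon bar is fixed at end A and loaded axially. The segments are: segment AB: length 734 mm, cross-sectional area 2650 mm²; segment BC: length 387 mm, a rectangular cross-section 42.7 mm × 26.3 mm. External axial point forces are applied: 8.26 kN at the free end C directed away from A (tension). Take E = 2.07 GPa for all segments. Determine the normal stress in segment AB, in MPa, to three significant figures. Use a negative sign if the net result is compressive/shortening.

3.12 MPa

Internal axial forces (sectioning from the free end, tension +): N_BC = 8.26 kN, N_AB = 8.26 kN.
σ_AB = N_AB/A_AB = 8260/2650 = 3.117 MPa.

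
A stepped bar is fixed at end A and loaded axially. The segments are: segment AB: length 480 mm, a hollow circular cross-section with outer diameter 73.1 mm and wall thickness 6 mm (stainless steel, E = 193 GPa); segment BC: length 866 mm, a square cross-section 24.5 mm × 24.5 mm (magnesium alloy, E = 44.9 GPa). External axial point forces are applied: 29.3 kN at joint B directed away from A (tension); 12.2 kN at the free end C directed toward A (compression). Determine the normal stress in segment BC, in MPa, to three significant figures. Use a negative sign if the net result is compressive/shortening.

Internal axial forces (sectioning from the free end, tension +): N_BC = -12.2 kN, N_AB = 17.1 kN.
A_BC = 600.2 mm².
σ_BC = N_BC/A_BC = -12200/600.2 = -20.32 MPa.

-20.3 MPa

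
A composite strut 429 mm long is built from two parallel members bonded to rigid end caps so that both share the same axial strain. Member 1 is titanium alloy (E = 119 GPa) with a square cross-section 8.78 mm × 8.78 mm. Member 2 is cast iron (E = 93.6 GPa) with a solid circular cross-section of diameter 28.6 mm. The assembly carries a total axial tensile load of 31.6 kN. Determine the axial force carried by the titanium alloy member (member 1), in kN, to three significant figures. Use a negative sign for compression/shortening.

A_1 = 77.09 mm².
A_2 = 642.4 mm².
Equal strain + equilibrium ⇒ each member carries load in proportion to AE: A₁E₁ = 9174000 N, A₂E₂ = 60130000 N, ΣAE = 69300000 N.
F₁ = P·A₁E₁/ΣAE = 31600·9174000/69300000 = 4183 N.

4.18 kN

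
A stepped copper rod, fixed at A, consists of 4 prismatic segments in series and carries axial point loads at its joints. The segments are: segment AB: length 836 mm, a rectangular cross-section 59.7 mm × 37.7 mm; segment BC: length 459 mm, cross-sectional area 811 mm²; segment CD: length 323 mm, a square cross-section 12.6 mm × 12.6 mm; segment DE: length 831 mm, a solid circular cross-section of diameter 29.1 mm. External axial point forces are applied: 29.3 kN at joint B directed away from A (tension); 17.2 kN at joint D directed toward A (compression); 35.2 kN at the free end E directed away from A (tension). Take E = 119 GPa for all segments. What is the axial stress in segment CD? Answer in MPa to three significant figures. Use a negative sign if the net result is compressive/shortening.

113 MPa

Internal axial forces (sectioning from the free end, tension +): N_DE = 35.2 kN, N_CD = 18 kN, N_BC = 18 kN, N_AB = 47.3 kN.
A_CD = 158.8 mm².
σ_CD = N_CD/A_CD = 18000/158.8 = 113.4 MPa.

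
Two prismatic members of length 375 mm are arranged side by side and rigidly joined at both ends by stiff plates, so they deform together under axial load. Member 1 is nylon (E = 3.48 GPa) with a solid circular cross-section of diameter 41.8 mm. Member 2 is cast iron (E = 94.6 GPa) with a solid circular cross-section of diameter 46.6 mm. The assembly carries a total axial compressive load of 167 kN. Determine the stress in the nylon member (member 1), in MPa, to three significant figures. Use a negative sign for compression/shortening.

-3.50 MPa

A_1 = 1372 mm².
A_2 = 1706 mm².
Equal strain + equilibrium ⇒ each member carries load in proportion to AE: A₁E₁ = 4776000 N, A₂E₂ = 161300000 N, ΣAE = 166100000 N.
σ₁ = P·E₁/ΣAE = -167000·3480/166100000 = -3.498 MPa.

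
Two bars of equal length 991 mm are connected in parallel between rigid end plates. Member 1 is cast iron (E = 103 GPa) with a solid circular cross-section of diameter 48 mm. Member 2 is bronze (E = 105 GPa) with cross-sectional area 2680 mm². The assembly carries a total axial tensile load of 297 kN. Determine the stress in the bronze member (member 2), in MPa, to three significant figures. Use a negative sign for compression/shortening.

A_1 = 1810 mm².
Equal strain + equilibrium ⇒ each member carries load in proportion to AE: A₁E₁ = 186400000 N, A₂E₂ = 281400000 N, ΣAE = 467800000 N.
σ₂ = P·E₂/ΣAE = 297000·105000/467800000 = 66.67 MPa.

66.7 MPa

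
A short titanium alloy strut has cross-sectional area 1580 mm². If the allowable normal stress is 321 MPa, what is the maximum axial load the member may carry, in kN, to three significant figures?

P_max = σ_allow · A = 321 · 1580 = 507200 N = 507.2 kN.

507 kN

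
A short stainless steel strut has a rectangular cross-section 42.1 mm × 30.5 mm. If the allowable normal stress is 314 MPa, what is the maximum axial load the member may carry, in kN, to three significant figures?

A = 1284 mm².
P_max = σ_allow · A = 314 · 1284 = 403200 N = 403.2 kN.

403 kN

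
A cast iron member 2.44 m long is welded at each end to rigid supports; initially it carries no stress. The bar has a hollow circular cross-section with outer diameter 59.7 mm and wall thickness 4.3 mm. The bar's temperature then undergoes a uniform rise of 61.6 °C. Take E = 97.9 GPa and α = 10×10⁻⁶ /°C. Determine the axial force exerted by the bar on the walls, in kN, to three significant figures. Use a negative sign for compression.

-45.1 kN

Free thermal expansion αLΔT = 10e-6 · 2440 · 61.6 = 1.503 mm.
The walls impose strain ε = −(1.503)/2440 = -6.1600e-04; σ = Eε = 97900 · -6.1600e-04 = -60.31 MPa.
Wall reaction R = σ·A = -60.31·748.4 = -45130 N = -45.13 kN.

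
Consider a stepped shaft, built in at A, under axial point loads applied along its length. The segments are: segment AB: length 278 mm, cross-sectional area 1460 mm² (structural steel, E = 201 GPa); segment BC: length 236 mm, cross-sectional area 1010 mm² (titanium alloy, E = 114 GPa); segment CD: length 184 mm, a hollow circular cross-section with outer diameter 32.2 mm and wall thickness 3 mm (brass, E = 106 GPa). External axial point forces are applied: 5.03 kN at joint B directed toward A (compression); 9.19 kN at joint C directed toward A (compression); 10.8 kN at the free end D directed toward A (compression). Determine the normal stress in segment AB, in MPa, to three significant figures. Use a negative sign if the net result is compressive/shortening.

-17.1 MPa

Internal axial forces (sectioning from the free end, tension +): N_CD = -10.8 kN, N_BC = -19.99 kN, N_AB = -25.02 kN.
σ_AB = N_AB/A_AB = -25020/1460 = -17.14 MPa.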